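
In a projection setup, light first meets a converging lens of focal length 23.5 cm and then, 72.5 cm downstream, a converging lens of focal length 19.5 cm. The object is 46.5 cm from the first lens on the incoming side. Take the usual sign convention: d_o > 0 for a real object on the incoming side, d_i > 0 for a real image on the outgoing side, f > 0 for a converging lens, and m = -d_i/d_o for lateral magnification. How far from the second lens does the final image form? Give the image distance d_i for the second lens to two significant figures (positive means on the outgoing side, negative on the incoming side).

89 cm

Lens 1: 1/d_i1 = 1/f_1 - 1/d_o1 = 1/23.5 - 1/46.5 = 0.02105 cm^-1, so d_i1 = 47.511 cm.
The intermediate image is 47.511 cm to the right of lens 1, so d_o2 = L - d_i1 = 72.5 - 47.511 = 24.989 cm.
Lens 2: 1/d_i2 = 1/f_2 - 1/d_o2 = 1/19.5 - 1/(24.989) = 0.01126 cm^-1, so d_i2 = 88.773 cm.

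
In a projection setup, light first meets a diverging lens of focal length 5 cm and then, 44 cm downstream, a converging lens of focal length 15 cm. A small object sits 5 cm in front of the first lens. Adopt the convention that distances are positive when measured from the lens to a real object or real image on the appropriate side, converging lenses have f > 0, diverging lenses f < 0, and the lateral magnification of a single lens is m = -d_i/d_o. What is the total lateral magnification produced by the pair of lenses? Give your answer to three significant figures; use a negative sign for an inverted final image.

-0.238

Applying the thin-lens equation to the first lens, 1/(-5) = 1/5 + 1/d_i1, which gives d_i1 = -2.500 cm.
Its lateral magnification is m_1 = -d_i1/d_o1 = -(-2.500)/5 = 0.5000.
With d_i1 < 0 the first image is virtual and lies on the object side; the object distance for lens 2 is d_o2 = 44 - (-2.500) = 46.500 cm.
Applying the thin-lens equation again with f_2 = 15 cm and d_o2 = 46.500 cm gives d_i2 = 22.143 cm.
m_2 = -(22.143)/(46.500) = -0.4762.
The system's lateral magnification is m_1 m_2 = (0.5000)(-0.4762) = -0.2381.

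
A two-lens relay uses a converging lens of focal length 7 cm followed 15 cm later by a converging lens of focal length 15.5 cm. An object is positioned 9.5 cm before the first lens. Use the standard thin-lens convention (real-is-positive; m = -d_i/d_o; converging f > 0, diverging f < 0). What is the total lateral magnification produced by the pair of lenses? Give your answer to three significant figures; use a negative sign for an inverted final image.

-1.60

Applying the thin-lens equation to the first lens, 1/7 = 1/9.5 + 1/d_i1, which gives d_i1 = 26.600 cm.
Its lateral magnification is m_1 = -d_i1/d_o1 = -(26.600)/9.5 = -2.8000.
This image would form 26.600 cm past lens 1, i.e. 11.600 cm beyond lens 2, so it is a virtual object for lens 2: d_o2 = 15 - 26.600 = -11.600 cm.
Applying the thin-lens equation again with f_2 = 15.5 cm and d_o2 = -11.600 cm gives d_i2 = 6.635 cm.
m_2 = -(6.635)/(-11.600) = 0.5720.
The system's lateral magnification is m_1 m_2 = (-2.8000)(0.5720) = -1.6015.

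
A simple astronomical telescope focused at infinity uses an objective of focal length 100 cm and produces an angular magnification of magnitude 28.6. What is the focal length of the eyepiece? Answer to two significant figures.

3.5 cm

|M| = f_obj/f_eye, so f_eye = f_obj/|M| = 100/28.6 = 3.497 cm.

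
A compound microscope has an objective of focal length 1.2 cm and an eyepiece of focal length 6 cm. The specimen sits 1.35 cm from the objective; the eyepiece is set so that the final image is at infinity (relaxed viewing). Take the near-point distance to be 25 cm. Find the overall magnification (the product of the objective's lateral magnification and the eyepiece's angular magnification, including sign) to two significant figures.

-33

Objective: 1/d_i = 1/f_obj - 1/d_o = 1/1.2 - 1/1.35 = 0.09259 cm^-1, so d_i = 10.800 cm.
m_obj = -d_i/d_o = -10.800/1.35 = -8.000.
Eyepiece angular magnification (image at infinity): M_eye = D/f_e = 25/6 = 4.167.
Overall M = m_obj x M_eye = (-8.000)(4.167) = -33.33.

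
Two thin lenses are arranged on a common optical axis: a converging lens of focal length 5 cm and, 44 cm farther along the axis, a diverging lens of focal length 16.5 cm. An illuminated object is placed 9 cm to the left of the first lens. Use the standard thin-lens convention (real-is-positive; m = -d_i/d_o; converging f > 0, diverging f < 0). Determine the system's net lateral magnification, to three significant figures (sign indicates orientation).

Lens 1: 1/d_i1 = 1/f_1 - 1/d_o1 = 1/5 - 1/9 = 0.08889 cm^-1, so d_i1 = 11.250 cm.
m_1 = -(11.250)/9 = -1.2500.
Object distance for lens 2: d_o2 = 44 - 11.250 = 32.750 cm.
Lens 2: 1/d_i2 = 1/f_2 - 1/d_o2 = 1/(-16.5) - 1/(32.750) = -0.09114 cm^-1, so d_i2 = -10.972 cm.
m_2 = -(-10.972)/(32.750) = 0.3350.
Overall magnification: m = m_1 m_2 = -0.4188.

-0.419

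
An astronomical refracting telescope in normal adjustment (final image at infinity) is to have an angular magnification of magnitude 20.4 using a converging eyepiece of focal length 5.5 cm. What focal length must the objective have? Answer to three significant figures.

112 cm

|M| = f_obj/|f_eye|, so f_obj = |M| x |f_eye| = 20.4 x 5.5 = 112.200 cm.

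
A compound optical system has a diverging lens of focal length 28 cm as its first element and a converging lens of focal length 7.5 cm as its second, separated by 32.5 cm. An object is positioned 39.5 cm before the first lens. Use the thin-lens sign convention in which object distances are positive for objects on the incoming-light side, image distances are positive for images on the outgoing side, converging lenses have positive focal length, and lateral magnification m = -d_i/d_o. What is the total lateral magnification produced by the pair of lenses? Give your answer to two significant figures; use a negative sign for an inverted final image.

First lens: d_i1 = 1/(1/(-28) - 1/39.5) = -16.385 cm.
m_1 = -(-16.385)/39.5 = 0.4148.
With d_i1 < 0 the first image is virtual and lies on the object side; the object distance for lens 2 is d_o2 = 32.5 - (-16.385) = 48.885 cm.
Second lens: d_i2 = 1/(1/7.5 - 1/(48.885)) = 8.859 cm.
m_2 = -(8.859)/(48.885) = -0.1812.
The system's lateral magnification is m_1 m_2 = (0.4148)(-0.1812) = -0.0752.

-0.075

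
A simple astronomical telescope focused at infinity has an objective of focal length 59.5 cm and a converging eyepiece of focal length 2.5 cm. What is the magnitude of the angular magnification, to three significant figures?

|M| = f_obj/|f_eye| = 59.5/2.5 = 23.800.

23.8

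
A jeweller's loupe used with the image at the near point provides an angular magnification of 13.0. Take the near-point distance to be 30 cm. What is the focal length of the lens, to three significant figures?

For the image at the near point, M = 1 + D/f.
f = D/(M - 1) = 30/(13.0 - 1) = 2.500 cm.

2.50 cm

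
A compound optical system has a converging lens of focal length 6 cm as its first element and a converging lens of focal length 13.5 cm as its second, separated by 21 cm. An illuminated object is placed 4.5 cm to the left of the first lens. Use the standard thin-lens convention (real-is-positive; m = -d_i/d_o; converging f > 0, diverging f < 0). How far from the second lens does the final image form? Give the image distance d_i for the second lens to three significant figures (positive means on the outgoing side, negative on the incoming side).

20.6 cm

First lens: d_i1 = 1/(1/6 - 1/4.5) = -18.000 cm.
With d_i1 < 0 the first image is virtual and lies on the object side; the object distance for lens 2 is d_o2 = 21 - (-18.000) = 39.000 cm.
Second lens: d_i2 = 1/(1/13.5 - 1/(39.000)) = 20.647 cm.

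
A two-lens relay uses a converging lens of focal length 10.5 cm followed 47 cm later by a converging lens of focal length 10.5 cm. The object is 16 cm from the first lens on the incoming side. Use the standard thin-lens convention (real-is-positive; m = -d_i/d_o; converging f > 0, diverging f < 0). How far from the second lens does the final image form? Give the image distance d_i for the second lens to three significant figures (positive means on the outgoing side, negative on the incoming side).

29.0 cm

Lens 1: 1/d_i1 = 1/f_1 - 1/d_o1 = 1/10.5 - 1/16 = 0.03274 cm^-1, so d_i1 = 30.545 cm.
That image sits 16.455 cm in front of the second lens, so d_o2 = 16.455 cm.
Lens 2: 1/d_i2 = 1/f_2 - 1/d_o2 = 1/10.5 - 1/(16.455) = 0.03446 cm^-1, so d_i2 = 29.015 cm.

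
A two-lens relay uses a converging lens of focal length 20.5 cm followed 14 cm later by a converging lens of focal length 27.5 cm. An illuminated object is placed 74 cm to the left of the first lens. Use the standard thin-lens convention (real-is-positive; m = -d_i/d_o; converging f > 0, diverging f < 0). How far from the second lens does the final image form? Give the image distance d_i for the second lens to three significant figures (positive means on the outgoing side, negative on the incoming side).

First lens: d_i1 = 1/(1/20.5 - 1/74) = 28.355 cm.
This image would form 28.355 cm past lens 1, i.e. 14.355 cm beyond lens 2, so it is a virtual object for lens 2: d_o2 = 14 - 28.355 = -14.355 cm.
Second lens: d_i2 = 1/(1/27.5 - 1/(-14.355)) = 9.432 cm.

9.43 cm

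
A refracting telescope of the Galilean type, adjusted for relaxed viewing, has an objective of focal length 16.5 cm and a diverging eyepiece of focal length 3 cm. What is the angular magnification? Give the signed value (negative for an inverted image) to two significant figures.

5.5

M = -f_obj/f_eye = -16.5/(-3) = 5.500.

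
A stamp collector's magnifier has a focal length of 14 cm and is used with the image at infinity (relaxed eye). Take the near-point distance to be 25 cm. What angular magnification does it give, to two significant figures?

1.8

M = D/f = 25/14 = 1.786.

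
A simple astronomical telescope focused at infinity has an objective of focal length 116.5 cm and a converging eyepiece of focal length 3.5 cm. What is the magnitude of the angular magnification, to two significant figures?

|M| = f_obj/|f_eye| = 116.5/3.5 = 33.286.

33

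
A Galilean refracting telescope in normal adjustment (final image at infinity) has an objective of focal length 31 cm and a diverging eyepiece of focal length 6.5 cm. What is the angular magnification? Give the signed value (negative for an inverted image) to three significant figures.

M = -f_obj/f_eye = -31/(-6.5) = 4.769.

4.77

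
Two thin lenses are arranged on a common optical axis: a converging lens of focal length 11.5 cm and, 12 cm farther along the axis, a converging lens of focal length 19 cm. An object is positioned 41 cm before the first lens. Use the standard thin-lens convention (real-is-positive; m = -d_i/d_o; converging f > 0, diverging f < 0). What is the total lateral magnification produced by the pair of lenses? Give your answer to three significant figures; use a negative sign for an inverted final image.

-0.322

First lens: d_i1 = 1/(1/11.5 - 1/41) = 15.983 cm.
m_1 = -(15.983)/41 = -0.3898.
This image would form 15.983 cm past lens 1, i.e. 3.983 cm beyond lens 2, so it is a virtual object for lens 2: d_o2 = 12 - 15.983 = -3.983 cm.
Second lens: d_i2 = 1/(1/19 - 1/(-3.983)) = 3.293 cm.
m_2 = -(3.293)/(-3.983) = 0.8267.
Overall magnification: m = m_1 m_2 = -0.3223.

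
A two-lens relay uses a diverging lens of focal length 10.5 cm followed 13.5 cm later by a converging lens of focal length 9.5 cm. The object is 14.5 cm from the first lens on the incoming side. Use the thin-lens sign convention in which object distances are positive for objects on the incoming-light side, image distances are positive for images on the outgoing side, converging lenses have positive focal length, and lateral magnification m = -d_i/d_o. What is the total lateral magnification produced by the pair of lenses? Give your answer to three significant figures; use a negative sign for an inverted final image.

-0.395

First lens: d_i1 = 1/(1/(-10.5) - 1/14.5) = -6.090 cm.
m_1 = -(-6.090)/14.5 = 0.4200.
With d_i1 < 0 the first image is virtual and lies on the object side; the object distance for lens 2 is d_o2 = 13.5 - (-6.090) = 19.590 cm.
Second lens: d_i2 = 1/(1/9.5 - 1/(19.590)) = 18.444 cm.
m_2 = -(18.444)/(19.590) = -0.9415.
Overall magnification: m = m_1 m_2 = -0.3954.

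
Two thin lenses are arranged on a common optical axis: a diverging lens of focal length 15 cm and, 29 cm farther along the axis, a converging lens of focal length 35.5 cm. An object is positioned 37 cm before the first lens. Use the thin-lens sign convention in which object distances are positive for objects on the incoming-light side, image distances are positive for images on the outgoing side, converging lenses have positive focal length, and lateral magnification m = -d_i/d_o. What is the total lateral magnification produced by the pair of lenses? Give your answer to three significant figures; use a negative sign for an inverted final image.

-2.45

Lens 1: 1/d_i1 = 1/f_1 - 1/d_o1 = 1/(-15) - 1/37 = -0.09369 cm^-1, so d_i1 = -10.673 cm.
m_1 = -(-10.673)/37 = 0.2885.
The intermediate image is virtual, 10.673 cm to the left of lens 1, so d_o2 = L - d_i1 = 29 - (-10.673) = 39.673 cm.
Lens 2: 1/d_i2 = 1/f_2 - 1/d_o2 = 1/35.5 - 1/(39.673) = 0.00296 cm^-1, so d_i2 = 337.495 cm.
m_2 = -(337.495)/(39.673) = -8.5069.
The system's lateral magnification is m_1 m_2 = (0.2885)(-8.5069) = -2.4539.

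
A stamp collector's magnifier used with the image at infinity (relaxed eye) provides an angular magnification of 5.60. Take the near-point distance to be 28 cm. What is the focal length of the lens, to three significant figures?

5.00 cm

For the image at infinity, M = D/f.
f = D/M = 28/5.6 = 5.000 cm.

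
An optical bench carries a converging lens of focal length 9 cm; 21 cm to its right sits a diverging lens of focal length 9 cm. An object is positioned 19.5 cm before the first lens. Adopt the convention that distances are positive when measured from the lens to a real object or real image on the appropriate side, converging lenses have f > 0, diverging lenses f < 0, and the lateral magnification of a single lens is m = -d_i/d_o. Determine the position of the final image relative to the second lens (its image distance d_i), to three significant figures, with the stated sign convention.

First lens: d_i1 = 1/(1/9 - 1/19.5) = 16.714 cm.
The intermediate image is 16.714 cm to the right of lens 1, so d_o2 = L - d_i1 = 21 - 16.714 = 4.286 cm.
Second lens: d_i2 = 1/(1/(-9) - 1/(4.286)) = -2.903 cm.

-2.90 cm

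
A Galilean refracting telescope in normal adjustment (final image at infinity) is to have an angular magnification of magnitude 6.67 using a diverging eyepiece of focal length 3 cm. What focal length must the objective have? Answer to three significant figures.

20.0 cm

|M| = f_obj/|f_eye|, so f_obj = |M| x |f_eye| = 6.67 x 3 = 20.010 cm.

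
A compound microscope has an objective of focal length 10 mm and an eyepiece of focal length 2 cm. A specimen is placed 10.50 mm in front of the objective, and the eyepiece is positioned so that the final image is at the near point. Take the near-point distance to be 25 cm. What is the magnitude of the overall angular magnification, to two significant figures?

Convert to cm: f_obj = 10 mm = 1 cm; d_o = 10.50 mm = 1.05 cm.
Objective: 1/d_i = 1/f_obj - 1/d_o = 1/1 - 1/1.05 = 0.04762 cm^-1, so d_i = 21.000 cm.
m_obj = -d_i/d_o = -21.000/1.05 = -20.000.
Eyepiece angular magnification (image at near point): M_eye = 1 + D/f_e = 1 + 25/2 = 13.500.
Overall M = m_obj x M_eye = (-20.000)(13.500) = -270.00.
|M| = 270.00.

270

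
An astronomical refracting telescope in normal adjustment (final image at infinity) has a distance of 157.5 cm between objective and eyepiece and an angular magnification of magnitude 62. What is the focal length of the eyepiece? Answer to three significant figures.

In normal adjustment the tube length equals f_obj + f_eye and |M| = f_obj/f_eye.
So f_obj = 62 f_eye and 62 f_eye + f_eye = 157.5 cm, giving f_eye = 157.5/63 = 2.500 cm and f_obj = 155.000 cm.

2.50 cm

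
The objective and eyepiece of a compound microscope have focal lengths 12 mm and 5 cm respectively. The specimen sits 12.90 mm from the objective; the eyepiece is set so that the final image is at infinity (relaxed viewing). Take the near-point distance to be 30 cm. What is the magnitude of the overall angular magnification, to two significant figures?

80

Convert to cm: f_obj = 12 mm = 1.2 cm; d_o = 12.90 mm = 1.29 cm.
Objective: 1/d_i = 1/f_obj - 1/d_o = 1/1.2 - 1/1.29 = 0.05814 cm^-1, so d_i = 17.200 cm.
m_obj = -d_i/d_o = -17.200/1.29 = -13.333.
Eyepiece angular magnification (image at infinity): M_eye = D/f_e = 30/5 = 6.000.
Overall M = m_obj x M_eye = (-13.333)(6.000) = -80.00.
|M| = 80.00.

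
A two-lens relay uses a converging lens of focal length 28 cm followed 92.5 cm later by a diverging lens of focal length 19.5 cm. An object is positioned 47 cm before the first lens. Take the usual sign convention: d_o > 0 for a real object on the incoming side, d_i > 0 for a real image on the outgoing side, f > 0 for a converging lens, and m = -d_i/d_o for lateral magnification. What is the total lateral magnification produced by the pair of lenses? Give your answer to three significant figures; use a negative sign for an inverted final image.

-0.672

Applying the thin-lens equation to the first lens, 1/28 = 1/47 + 1/d_i1, which gives d_i1 = 69.263 cm.
Its lateral magnification is m_1 = -d_i1/d_o1 = -(69.263)/47 = -1.4737.
That image sits 23.237 cm in front of the second lens, so d_o2 = 23.237 cm.
Applying the thin-lens equation again with f_2 = -19.5 cm and d_o2 = 23.237 cm gives d_i2 = -10.603 cm.
m_2 = -(-10.603)/(23.237) = 0.4563.
Overall magnification: m = m_1 m_2 = -0.6724.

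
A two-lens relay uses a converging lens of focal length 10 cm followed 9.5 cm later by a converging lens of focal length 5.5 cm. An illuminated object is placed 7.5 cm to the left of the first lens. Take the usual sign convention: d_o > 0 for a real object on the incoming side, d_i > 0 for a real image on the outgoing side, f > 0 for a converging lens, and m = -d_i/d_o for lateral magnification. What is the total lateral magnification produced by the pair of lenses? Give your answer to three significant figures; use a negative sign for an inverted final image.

First lens: d_i1 = 1/(1/10 - 1/7.5) = -30.000 cm.
m_1 = -(-30.000)/7.5 = 4.0000.
The intermediate image is virtual, 30.000 cm to the left of lens 1, so d_o2 = L - d_i1 = 9.5 - (-30.000) = 39.500 cm.
Second lens: d_i2 = 1/(1/5.5 - 1/(39.500)) = 6.390 cm.
m_2 = -(6.390)/(39.500) = -0.1618.
Total m = m_1 x m_2 = (4.0000)(-0.1618) = -0.6471.

-0.647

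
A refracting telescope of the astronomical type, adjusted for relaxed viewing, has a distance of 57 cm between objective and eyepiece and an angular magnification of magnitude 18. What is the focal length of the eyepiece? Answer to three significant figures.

In normal adjustment the tube length equals f_obj + f_eye and |M| = f_obj/f_eye.
So f_obj = 18 f_eye and 18 f_eye + f_eye = 57 cm, giving f_eye = 57/19 = 3.000 cm and f_obj = 54.000 cm.

3.00 cm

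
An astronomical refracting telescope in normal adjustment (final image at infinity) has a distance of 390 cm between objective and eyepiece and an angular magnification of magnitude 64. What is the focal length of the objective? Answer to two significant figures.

In normal adjustment the tube length equals f_obj + f_eye and |M| = f_obj/f_eye.
So f_obj = 64 f_eye and 64 f_eye + f_eye = 390 cm, giving f_eye = 390/65 = 6.000 cm and f_obj = 384.000 cm.

380 cm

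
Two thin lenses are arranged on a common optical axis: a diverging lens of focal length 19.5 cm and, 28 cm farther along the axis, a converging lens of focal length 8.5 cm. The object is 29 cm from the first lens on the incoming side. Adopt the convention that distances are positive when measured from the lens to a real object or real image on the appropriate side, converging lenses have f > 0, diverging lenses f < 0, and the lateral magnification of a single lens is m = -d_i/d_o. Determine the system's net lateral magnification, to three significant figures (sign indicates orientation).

-0.110

First lens: d_i1 = 1/(1/(-19.5) - 1/29) = -11.660 cm.
m_1 = -(-11.660)/29 = 0.4021.
The intermediate image is virtual, 11.660 cm to the left of lens 1, so d_o2 = L - d_i1 = 28 - (-11.660) = 39.660 cm.
Second lens: d_i2 = 1/(1/8.5 - 1/(39.660)) = 10.819 cm.
m_2 = -(10.819)/(39.660) = -0.2728.
The system's lateral magnification is m_1 m_2 = (0.4021)(-0.2728) = -0.1097.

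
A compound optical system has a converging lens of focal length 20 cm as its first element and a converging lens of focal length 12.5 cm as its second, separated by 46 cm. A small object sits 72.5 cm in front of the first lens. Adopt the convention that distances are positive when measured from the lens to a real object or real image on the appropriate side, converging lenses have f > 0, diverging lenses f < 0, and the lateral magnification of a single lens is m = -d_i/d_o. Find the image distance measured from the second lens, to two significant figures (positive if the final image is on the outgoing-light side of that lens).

39 cm

Lens 1: 1/d_i1 = 1/f_1 - 1/d_o1 = 1/20 - 1/72.5 = 0.03621 cm^-1, so d_i1 = 27.619 cm.
Object distance for lens 2: d_o2 = 46 - 27.619 = 18.381 cm.
Lens 2: 1/d_i2 = 1/f_2 - 1/d_o2 = 1/12.5 - 1/(18.381) = 0.02560 cm^-1, so d_i2 = 39.069 cm.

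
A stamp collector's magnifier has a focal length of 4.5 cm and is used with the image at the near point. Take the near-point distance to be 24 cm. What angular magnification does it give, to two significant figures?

M = 1 + D/f = 1 + 24/4.5 = 6.333.

6.3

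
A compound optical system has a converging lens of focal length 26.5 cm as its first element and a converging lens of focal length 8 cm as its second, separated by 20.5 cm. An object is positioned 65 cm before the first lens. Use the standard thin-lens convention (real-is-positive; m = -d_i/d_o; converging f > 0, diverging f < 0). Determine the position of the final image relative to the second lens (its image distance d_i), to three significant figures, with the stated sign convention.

Applying the thin-lens equation to the first lens, 1/26.5 = 1/65 + 1/d_i1, which gives d_i1 = 44.740 cm.
This image would form 44.740 cm past lens 1, i.e. 24.240 cm beyond lens 2, so it is a virtual object for lens 2: d_o2 = 20.5 - 44.740 = -24.240 cm.
Applying the thin-lens equation again with f_2 = 8 cm and d_o2 = -24.240 cm gives d_i2 = 6.015 cm.

6.01 cm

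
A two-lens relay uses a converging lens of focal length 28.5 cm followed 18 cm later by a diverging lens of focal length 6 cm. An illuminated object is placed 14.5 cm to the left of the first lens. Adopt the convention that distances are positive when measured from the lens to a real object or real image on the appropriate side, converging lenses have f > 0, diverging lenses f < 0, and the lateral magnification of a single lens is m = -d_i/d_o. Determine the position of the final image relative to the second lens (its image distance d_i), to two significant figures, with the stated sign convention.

Applying the thin-lens equation to the first lens, 1/28.5 = 1/14.5 + 1/d_i1, which gives d_i1 = -29.518 cm.
With d_i1 < 0 the first image is virtual and lies on the object side; the object distance for lens 2 is d_o2 = 18 - (-29.518) = 47.518 cm.
Applying the thin-lens equation again with f_2 = -6 cm and d_o2 = 47.518 cm gives d_i2 = -5.327 cm.

-5.3 cm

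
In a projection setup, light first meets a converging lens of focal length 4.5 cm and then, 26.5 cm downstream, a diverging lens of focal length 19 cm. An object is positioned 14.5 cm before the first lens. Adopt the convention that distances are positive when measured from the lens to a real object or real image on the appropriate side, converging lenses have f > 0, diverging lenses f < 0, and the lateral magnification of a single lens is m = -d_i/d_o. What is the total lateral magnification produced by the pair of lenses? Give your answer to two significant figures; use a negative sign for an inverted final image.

-0.22

Applying the thin-lens equation to the first lens, 1/4.5 = 1/14.5 + 1/d_i1, which gives d_i1 = 6.525 cm.
Its lateral magnification is m_1 = -d_i1/d_o1 = -(6.525)/14.5 = -0.4500.
That image sits 19.975 cm in front of the second lens, so d_o2 = 19.975 cm.
Applying the thin-lens equation again with f_2 = -19 cm and d_o2 = 19.975 cm gives d_i2 = -9.738 cm.
m_2 = -(-9.738)/(19.975) = 0.4875.
Overall magnification: m = m_1 m_2 = -0.2194.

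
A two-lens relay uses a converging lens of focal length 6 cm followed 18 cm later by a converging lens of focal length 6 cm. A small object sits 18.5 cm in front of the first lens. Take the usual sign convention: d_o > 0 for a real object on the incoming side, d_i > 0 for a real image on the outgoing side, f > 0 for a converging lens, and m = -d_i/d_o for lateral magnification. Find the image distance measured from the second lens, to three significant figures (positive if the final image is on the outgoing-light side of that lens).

17.5 cm

Applying the thin-lens equation to the first lens, 1/6 = 1/18.5 + 1/d_i1, which gives d_i1 = 8.880 cm.
The intermediate image is 8.880 cm to the right of lens 1, so d_o2 = L - d_i1 = 18 - 8.880 = 9.120 cm.
Applying the thin-lens equation again with f_2 = 6 cm and d_o2 = 9.120 cm gives d_i2 = 17.538 cm.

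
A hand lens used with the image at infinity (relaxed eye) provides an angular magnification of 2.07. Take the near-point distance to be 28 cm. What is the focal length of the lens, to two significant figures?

For the image at infinity, M = D/f.
f = D/M = 28/2.07 = 13.527 cm.

14 cm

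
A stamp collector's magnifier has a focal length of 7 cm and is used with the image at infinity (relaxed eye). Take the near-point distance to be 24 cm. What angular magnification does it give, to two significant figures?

3.4

M = D/f = 24/7 = 3.429.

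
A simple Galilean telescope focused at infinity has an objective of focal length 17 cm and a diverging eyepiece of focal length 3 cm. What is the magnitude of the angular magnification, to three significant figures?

5.67

|M| = f_obj/|f_eye| = 17/3 = 5.667.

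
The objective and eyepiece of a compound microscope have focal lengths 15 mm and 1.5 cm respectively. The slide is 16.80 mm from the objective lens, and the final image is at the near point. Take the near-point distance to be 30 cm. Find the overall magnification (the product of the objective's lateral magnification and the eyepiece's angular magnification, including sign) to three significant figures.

Convert to cm: f_obj = 15 mm = 1.5 cm; d_o = 16.80 mm = 1.68 cm.
Objective: 1/d_i = 1/f_obj - 1/d_o = 1/1.5 - 1/1.68 = 0.07143 cm^-1, so d_i = 14.000 cm.
m_obj = -d_i/d_o = -14.000/1.68 = -8.333.
Eyepiece angular magnification (image at near point): M_eye = 1 + D/f_e = 1 + 30/1.5 = 21.000.
Overall M = m_obj x M_eye = (-8.333)(21.000) = -175.00.

-175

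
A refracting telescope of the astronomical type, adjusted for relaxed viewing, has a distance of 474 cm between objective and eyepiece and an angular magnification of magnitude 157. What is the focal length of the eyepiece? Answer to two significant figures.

In normal adjustment the tube length equals f_obj + f_eye and |M| = f_obj/f_eye.
So f_obj = 157 f_eye and 157 f_eye + f_eye = 474 cm, giving f_eye = 474/158 = 3.000 cm and f_obj = 471.000 cm.

3.0 cm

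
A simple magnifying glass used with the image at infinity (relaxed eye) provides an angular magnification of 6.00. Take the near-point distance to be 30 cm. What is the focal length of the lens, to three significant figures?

5.00 cm

For the image at infinity, M = D/f.
f = D/M = 30/6.0 = 5.000 cm.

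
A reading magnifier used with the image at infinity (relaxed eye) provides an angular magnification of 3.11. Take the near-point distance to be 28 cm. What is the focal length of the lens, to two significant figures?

For the image at infinity, M = D/f.
f = D/M = 28/3.11 = 9.003 cm.

9.0 cm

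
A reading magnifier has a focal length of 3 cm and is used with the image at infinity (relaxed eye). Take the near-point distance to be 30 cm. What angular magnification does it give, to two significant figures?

10

M = D/f = 30/3 = 10.000.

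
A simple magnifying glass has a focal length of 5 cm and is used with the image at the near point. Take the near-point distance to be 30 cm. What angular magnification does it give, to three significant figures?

7.00

M = 1 + D/f = 1 + 30/5 = 7.000.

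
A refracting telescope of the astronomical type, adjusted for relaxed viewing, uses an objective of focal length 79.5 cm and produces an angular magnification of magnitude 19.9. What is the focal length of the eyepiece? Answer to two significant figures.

|M| = f_obj/f_eye, so f_eye = f_obj/|M| = 79.5/19.9 = 3.995 cm.

4.0 cm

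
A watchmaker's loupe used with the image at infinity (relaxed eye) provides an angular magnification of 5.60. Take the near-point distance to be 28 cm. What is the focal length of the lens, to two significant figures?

For the image at infinity, M = D/f.
f = D/M = 28/5.6 = 5.000 cm.

5.0 cm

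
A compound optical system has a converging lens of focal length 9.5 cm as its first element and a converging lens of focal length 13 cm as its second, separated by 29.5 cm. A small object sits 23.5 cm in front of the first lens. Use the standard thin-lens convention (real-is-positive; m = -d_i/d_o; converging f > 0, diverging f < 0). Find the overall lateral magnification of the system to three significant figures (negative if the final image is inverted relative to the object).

Applying the thin-lens equation to the first lens, 1/9.5 = 1/23.5 + 1/d_i1, which gives d_i1 = 15.946 cm.
Its lateral magnification is m_1 = -d_i1/d_o1 = -(15.946)/23.5 = -0.6786.
Object distance for lens 2: d_o2 = 29.5 - 15.946 = 13.554 cm.
Applying the thin-lens equation again with f_2 = 13 cm and d_o2 = 13.554 cm gives d_i2 = 318.290 cm.
m_2 = -(318.290)/(13.554) = -23.4839.
The system's lateral magnification is m_1 m_2 = (-0.6786)(-23.4839) = 15.9355.

15.9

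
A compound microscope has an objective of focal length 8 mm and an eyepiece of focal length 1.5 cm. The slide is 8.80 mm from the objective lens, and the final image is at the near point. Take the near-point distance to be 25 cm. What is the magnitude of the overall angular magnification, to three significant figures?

177

Convert to cm: f_obj = 8 mm = 0.8 cm; d_o = 8.80 mm = 0.88 cm.
Objective: 1/d_i = 1/f_obj - 1/d_o = 1/0.8 - 1/0.88 = 0.11364 cm^-1, so d_i = 8.800 cm.
m_obj = -d_i/d_o = -8.800/0.88 = -10.000.
Eyepiece angular magnification (image at near point): M_eye = 1 + D/f_e = 1 + 25/1.5 = 17.667.
Overall M = m_obj x M_eye = (-10.000)(17.667) = -176.67.
|M| = 176.67.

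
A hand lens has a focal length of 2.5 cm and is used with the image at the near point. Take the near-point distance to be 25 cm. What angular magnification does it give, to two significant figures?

11

M = 1 + D/f = 1 + 25/2.5 = 11.000.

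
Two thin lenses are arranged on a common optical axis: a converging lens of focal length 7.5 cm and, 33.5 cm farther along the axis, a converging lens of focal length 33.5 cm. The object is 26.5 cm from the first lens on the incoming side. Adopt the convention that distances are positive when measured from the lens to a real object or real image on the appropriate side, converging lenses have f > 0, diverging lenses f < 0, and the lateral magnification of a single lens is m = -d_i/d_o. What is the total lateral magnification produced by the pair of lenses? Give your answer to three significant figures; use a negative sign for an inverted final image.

First lens: d_i1 = 1/(1/7.5 - 1/26.5) = 10.461 cm.
m_1 = -(10.461)/26.5 = -0.3947.
That image sits 23.039 cm in front of the second lens, so d_o2 = 23.039 cm.
Second lens: d_i2 = 1/(1/33.5 - 1/(23.039)) = -73.784 cm.
m_2 = -(-73.784)/(23.039) = 3.2025.
The system's lateral magnification is m_1 m_2 = (-0.3947)(3.2025) = -1.2642.

-1.26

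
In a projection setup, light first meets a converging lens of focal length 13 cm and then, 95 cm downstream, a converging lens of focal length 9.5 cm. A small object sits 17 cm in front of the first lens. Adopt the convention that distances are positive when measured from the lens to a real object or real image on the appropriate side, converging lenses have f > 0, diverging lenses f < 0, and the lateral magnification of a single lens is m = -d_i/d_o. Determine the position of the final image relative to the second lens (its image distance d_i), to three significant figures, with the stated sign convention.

12.5 cm

Applying the thin-lens equation to the first lens, 1/13 = 1/17 + 1/d_i1, which gives d_i1 = 55.250 cm.
The intermediate image is 55.250 cm to the right of lens 1, so d_o2 = L - d_i1 = 95 - 55.250 = 39.750 cm.
Applying the thin-lens equation again with f_2 = 9.5 cm and d_o2 = 39.750 cm gives d_i2 = 12.483 cm.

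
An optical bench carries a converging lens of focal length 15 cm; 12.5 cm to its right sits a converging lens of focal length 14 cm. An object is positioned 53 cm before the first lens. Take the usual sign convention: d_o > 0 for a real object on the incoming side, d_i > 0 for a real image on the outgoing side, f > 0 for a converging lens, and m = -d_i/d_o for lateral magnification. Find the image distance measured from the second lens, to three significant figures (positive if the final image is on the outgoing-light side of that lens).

Lens 1: 1/d_i1 = 1/f_1 - 1/d_o1 = 1/15 - 1/53 = 0.04780 cm^-1, so d_i1 = 20.921 cm.
This image would form 20.921 cm past lens 1, i.e. 8.421 cm beyond lens 2, so it is a virtual object for lens 2: d_o2 = 12.5 - 20.921 = -8.421 cm.
Lens 2: 1/d_i2 = 1/f_2 - 1/d_o2 = 1/14 - 1/(-8.421) = 0.19018 cm^-1, so d_i2 = 5.258 cm.

5.26 cm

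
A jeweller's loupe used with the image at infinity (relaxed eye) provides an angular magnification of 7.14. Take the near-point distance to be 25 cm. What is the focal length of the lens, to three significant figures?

3.50 cm

For the image at infinity, M = D/f.
f = D/M = 25/7.14 = 3.501 cm.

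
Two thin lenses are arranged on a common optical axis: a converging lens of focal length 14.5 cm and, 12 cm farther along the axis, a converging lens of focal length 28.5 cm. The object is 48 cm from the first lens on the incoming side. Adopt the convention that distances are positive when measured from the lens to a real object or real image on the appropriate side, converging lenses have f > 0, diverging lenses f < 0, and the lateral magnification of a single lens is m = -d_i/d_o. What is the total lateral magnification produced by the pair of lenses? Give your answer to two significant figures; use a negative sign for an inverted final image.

Applying the thin-lens equation to the first lens, 1/14.5 = 1/48 + 1/d_i1, which gives d_i1 = 20.776 cm.
Its lateral magnification is m_1 = -d_i1/d_o1 = -(20.776)/48 = -0.4328.
Since 20.776 cm > 12 cm, the first image lies past the second lens and serves as a virtual object: d_o2 = L - d_i1 = -8.776 cm.
Applying the thin-lens equation again with f_2 = 28.5 cm and d_o2 = -8.776 cm gives d_i2 = 6.710 cm.
m_2 = -(6.710)/(-8.776) = 0.7646.
Overall magnification: m = m_1 m_2 = -0.3309.

-0.33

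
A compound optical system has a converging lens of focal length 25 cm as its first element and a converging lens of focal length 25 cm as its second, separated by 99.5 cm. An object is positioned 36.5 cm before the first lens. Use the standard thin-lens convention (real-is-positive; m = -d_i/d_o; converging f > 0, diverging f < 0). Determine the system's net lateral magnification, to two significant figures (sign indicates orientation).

First lens: d_i1 = 1/(1/25 - 1/36.5) = 79.348 cm.
m_1 = -(79.348)/36.5 = -2.1739.
Object distance for lens 2: d_o2 = 99.5 - 79.348 = 20.152 cm.
Second lens: d_i2 = 1/(1/25 - 1/(20.152)) = -103.924 cm.
m_2 = -(-103.924)/(20.152) = 5.1570.
Overall magnification: m = m_1 m_2 = -11.2108.

-11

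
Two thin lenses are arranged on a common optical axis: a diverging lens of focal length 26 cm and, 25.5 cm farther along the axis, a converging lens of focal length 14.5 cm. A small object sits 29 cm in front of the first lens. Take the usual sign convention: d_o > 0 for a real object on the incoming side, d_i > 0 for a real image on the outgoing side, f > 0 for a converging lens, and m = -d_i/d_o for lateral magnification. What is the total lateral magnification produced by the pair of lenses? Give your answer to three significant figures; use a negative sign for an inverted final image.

-0.277

First lens: d_i1 = 1/(1/(-26) - 1/29) = -13.709 cm.
m_1 = -(-13.709)/29 = 0.4727.
With d_i1 < 0 the first image is virtual and lies on the object side; the object distance for lens 2 is d_o2 = 25.5 - (-13.709) = 39.209 cm.
Second lens: d_i2 = 1/(1/14.5 - 1/(39.209)) = 23.009 cm.
m_2 = -(23.009)/(39.209) = -0.5868.
The system's lateral magnification is m_1 m_2 = (0.4727)(-0.5868) = -0.2774.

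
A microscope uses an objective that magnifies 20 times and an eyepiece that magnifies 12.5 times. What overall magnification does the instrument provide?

The overall magnification of a compound microscope is the product of the objective and eyepiece magnifications:
M = M_obj x M_eye = 20 x 12.5 = 250.

250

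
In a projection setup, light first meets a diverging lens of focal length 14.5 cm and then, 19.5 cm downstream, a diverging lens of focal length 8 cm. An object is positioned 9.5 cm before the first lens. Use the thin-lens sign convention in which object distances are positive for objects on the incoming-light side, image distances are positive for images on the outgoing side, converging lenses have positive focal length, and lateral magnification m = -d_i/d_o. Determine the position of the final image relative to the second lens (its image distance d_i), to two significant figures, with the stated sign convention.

-6.1 cm

Lens 1: 1/d_i1 = 1/f_1 - 1/d_o1 = 1/(-14.5) - 1/9.5 = -0.17423 cm^-1, so d_i1 = -5.740 cm.
The intermediate image is virtual, 5.740 cm to the left of lens 1, so d_o2 = L - d_i1 = 19.5 - (-5.740) = 25.240 cm.
Lens 2: 1/d_i2 = 1/f_2 - 1/d_o2 = 1/(-8) - 1/(25.240) = -0.16462 cm^-1, so d_i2 = -6.075 cm.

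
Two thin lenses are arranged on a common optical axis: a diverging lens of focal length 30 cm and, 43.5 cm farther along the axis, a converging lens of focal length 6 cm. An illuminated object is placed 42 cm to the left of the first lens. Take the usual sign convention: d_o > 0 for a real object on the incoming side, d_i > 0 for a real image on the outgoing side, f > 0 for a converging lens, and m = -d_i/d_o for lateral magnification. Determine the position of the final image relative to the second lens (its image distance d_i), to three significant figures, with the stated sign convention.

First lens: d_i1 = 1/(1/(-30) - 1/42) = -17.500 cm.
With d_i1 < 0 the first image is virtual and lies on the object side; the object distance for lens 2 is d_o2 = 43.5 - (-17.500) = 61.000 cm.
Second lens: d_i2 = 1/(1/6 - 1/(61.000)) = 6.655 cm.

6.65 cm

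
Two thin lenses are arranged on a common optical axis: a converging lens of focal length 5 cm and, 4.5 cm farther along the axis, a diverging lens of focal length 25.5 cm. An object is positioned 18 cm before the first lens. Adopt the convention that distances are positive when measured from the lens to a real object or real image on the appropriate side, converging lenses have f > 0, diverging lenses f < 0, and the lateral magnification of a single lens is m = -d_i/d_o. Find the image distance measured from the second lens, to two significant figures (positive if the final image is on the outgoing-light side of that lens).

2.7 cm

Applying the thin-lens equation to the first lens, 1/5 = 1/18 + 1/d_i1, which gives d_i1 = 6.923 cm.
Since 6.923 cm > 4.5 cm, the first image lies past the second lens and serves as a virtual object: d_o2 = L - d_i1 = -2.423 cm.
Applying the thin-lens equation again with f_2 = -25.5 cm and d_o2 = -2.423 cm gives d_i2 = 2.677 cm.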